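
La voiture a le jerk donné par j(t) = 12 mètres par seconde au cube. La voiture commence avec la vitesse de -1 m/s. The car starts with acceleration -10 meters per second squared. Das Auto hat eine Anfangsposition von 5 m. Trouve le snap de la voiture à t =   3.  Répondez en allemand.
Ausgehend von dem Ruck j(t) = 12, nehmen wir 1 Ableitung. Durch Ableiten von dem Ruck erhalten wir den Snap: s(t) = 0. Aus der Gleichung für den Snap s(t) = 0, setzen wir t = 3 ein und erhalten s = 0.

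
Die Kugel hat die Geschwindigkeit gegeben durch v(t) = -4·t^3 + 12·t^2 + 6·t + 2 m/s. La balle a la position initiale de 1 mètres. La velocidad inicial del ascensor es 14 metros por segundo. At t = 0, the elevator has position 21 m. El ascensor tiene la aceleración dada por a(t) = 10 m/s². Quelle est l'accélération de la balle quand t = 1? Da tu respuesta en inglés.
To solve this, we need to take 1 derivative of our velocity equation v(t) = -4·t^3 + 12·t^2 + 6·t + 2. Taking d/dt of v(t), we find a(t) = -12·t^2 + 24·t + 6. From the given acceleration equation a(t) = -12·t^2 + 24·t + 6, we substitute t = 1 to get a = 18.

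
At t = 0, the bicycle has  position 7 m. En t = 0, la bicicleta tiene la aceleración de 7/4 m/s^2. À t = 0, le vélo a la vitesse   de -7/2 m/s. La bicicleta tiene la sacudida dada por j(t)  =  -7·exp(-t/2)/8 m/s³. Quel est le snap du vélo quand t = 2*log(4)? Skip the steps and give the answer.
s(2*log(4)) = 7/64.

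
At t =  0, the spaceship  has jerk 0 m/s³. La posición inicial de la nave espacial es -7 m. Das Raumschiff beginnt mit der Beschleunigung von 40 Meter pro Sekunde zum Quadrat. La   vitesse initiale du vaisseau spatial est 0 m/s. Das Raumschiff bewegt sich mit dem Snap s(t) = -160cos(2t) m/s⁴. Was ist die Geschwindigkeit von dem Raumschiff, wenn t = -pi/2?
Wir müssen unsere Gleichung für den Snap s(t) = -160·cos(2·t) 3-mal integrieren. Die Stammfunktion von dem Snap, mit j(0) = 0, ergibt den Ruck: j(t) = -80·sin(2·t). Mit ∫j(t)dt und Anwendung von a(0) = 40, finden wir a(t) = 40·cos(2·t). Das Integral von der Beschleunigung, mit v(0) = 0, ergibt die Geschwindigkeit: v(t) = 20·sin(2·t). Mit v(t) = 20·sin(2·t) und Einsetzen von t = -pi/2, finden wir v = 0.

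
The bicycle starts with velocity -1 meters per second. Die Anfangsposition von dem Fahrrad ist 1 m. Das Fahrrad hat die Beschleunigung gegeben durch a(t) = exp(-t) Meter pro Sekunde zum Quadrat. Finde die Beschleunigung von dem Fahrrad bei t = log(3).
Mit a(t) = exp(-t) und Einsetzen von t = log(3), finden wir a = 1/3.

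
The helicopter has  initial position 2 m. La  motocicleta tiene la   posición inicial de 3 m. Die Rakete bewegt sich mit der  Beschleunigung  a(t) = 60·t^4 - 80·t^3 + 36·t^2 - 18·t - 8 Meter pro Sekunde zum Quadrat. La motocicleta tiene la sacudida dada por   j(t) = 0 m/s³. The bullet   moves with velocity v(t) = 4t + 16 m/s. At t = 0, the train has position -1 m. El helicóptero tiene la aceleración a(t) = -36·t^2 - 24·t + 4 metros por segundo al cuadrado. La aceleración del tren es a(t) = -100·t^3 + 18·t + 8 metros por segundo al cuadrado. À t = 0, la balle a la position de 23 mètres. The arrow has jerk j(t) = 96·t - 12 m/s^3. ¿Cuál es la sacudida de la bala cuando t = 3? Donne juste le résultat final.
En t = 3, j = 0.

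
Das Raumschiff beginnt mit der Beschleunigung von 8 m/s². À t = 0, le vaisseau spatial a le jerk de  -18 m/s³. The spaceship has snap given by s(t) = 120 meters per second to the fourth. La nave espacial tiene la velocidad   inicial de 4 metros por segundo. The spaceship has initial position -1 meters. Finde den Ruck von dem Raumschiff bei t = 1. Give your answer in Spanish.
Necesitamos integrar nuestra ecuación del snap s(t) = 120 1 vez. La antiderivada del snap, con j(0) = -18, da la sacudida: j(t) = 120·t - 18. Usando j(t) = 120·t - 18 y sustituyendo t = 1, encontramos j = 102.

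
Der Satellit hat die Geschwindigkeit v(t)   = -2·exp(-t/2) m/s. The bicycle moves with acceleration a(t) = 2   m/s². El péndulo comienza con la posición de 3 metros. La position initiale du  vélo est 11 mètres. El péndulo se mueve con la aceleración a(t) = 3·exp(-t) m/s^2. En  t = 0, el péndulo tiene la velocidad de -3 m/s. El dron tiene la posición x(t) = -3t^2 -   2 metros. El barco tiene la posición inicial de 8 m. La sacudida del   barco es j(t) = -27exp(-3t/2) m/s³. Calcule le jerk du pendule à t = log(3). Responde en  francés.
Pour résoudre ceci, nous devons prendre 1 dérivée de notre équation de l'accélération a(t) = 3·exp(-t). La dérivée de l'accélération donne le jerk: j(t) = -3·exp(-t). En utilisant j(t) = -3·exp(-t) et en substituant t = log(3), nous trouvons j = -1.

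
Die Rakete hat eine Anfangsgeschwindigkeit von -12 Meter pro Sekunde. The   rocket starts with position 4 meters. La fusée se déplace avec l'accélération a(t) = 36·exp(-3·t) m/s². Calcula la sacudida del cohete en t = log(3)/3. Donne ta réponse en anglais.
Starting from acceleration a(t) = 36·exp(-3·t), we take 1 derivative. The derivative of acceleration gives jerk: j(t) = -108·exp(-3·t). We have jerk j(t) = -108·exp(-3·t). Substituting t = log(3)/3: j(log(3)/3) = -36.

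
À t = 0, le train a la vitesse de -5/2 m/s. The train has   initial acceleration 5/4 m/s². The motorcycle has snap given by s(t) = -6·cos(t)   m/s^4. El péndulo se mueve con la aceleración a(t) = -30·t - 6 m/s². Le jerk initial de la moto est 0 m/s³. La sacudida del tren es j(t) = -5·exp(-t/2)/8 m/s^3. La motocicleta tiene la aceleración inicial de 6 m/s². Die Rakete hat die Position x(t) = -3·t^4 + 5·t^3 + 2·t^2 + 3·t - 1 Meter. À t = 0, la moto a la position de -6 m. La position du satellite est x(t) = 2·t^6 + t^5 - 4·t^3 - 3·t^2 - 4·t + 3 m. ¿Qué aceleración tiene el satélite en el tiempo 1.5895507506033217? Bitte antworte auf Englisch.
Starting from position x(t) = 2·t^6 + t^5 - 4·t^3 - 3·t^2 - 4·t + 3, we take 2 derivatives. Differentiating position, we get velocity: v(t) = 12·t^5 + 5·t^4 - 12·t^2 - 6·t - 4. The derivative of velocity gives acceleration: a(t) = 60·t^4 + 20·t^3 - 24·t - 6. From the given acceleration equation a(t) = 60·t^4 + 20·t^3 - 24·t - 6, we substitute t = 1.5895507506033217 to get a = 419.220395435671.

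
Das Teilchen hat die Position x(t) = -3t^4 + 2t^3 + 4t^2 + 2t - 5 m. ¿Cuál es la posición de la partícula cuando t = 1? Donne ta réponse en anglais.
We have position x(t) = -3·t^4 + 2·t^3 + 4·t^2 + 2·t - 5. Substituting t = 1: x(1) = 0.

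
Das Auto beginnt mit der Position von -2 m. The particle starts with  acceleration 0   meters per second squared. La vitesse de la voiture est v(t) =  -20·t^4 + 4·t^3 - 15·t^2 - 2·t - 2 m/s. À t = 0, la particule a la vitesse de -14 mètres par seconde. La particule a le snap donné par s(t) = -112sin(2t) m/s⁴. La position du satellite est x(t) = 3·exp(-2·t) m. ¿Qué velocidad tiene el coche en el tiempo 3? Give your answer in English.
Using v(t) = -20·t^4 + 4·t^3 - 15·t^2 - 2·t - 2 and substituting t = 3, we find v = -1655.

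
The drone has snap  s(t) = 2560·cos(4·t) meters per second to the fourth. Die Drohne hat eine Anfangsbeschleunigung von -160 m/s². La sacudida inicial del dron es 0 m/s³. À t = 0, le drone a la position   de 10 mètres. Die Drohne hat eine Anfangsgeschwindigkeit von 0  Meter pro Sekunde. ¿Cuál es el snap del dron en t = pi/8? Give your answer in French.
Nous avons le snap s(t) = 2560·cos(4·t). En substituant t = pi/8: s(pi/8) = 0.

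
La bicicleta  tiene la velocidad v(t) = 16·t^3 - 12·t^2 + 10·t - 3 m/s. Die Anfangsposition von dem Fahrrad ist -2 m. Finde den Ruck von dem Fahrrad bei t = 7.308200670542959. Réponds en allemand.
Um dies zu lösen, müssen wir 2 Ableitungen unserer Gleichung für die Geschwindigkeit v(t) = 16·t^3 - 12·t^2 + 10·t - 3 nehmen. Die Ableitung von der Geschwindigkeit ergibt die Beschleunigung: a(t) = 48·t^2 - 24·t + 10. Die Ableitung von der Beschleunigung ergibt den Ruck: j(t) = 96·t - 24. Mit j(t) = 96·t - 24 und Einsetzen von t = 7.308200670542959, finden wir j = 677.587264372124.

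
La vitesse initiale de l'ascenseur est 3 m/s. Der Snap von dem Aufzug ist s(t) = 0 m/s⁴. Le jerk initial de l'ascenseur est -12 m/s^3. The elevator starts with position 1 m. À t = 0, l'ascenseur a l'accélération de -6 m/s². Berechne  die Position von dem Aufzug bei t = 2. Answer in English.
To solve this, we need to take 4 antiderivatives of our snap equation s(t) = 0. The antiderivative of snap is jerk. Using j(0) = -12, we get j(t) = -12. Integrating jerk and using the initial condition a(0) = -6, we get a(t) = -12·t - 6. Integrating acceleration and using the initial condition v(0) = 3, we get v(t) = -6·t^2 - 6·t + 3. Taking ∫v(t)dt and applying x(0) = 1, we find x(t) = -2·t^3 - 3·t^2 + 3·t + 1. From the given position equation x(t) = -2·t^3 - 3·t^2 + 3·t + 1, we substitute t = 2 to get x = -21.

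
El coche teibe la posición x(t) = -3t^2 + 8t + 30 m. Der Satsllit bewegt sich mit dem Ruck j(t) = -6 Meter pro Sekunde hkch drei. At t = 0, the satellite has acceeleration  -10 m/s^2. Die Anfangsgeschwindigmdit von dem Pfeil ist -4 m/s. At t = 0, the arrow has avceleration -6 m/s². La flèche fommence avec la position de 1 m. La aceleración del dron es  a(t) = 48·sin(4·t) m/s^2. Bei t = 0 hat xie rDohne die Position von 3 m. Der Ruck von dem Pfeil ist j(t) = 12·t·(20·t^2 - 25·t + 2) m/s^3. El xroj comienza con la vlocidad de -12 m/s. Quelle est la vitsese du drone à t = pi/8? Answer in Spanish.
Para resolver esto, necesitamos tomar 1 antiderivada de nuestra ecuación de la aceleración a(t) = 48·sin(4·t). Tomando ∫a(t)dt y aplicando v(0) = -12, encontramos v(t) = -12·cos(4·t). Tenemos la velocidad v(t) = -12·cos(4·t). Sustituyendo t = pi/8: v(pi/8) = 0.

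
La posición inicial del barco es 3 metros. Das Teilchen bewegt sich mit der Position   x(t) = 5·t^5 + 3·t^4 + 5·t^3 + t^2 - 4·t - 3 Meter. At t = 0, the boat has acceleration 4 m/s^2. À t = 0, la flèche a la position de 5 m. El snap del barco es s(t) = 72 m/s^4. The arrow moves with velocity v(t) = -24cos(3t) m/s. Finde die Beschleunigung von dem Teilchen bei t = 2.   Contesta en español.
Para resolver esto, necesitamos tomar 2 derivadas de nuestra ecuación de la posición x(t) = 5·t^5 + 3·t^4 + 5·t^3 + t^2 - 4·t - 3. Tomando d/dt de x(t), encontramos v(t) = 25·t^4 + 12·t^3 + 15·t^2 + 2·t - 4. Tomando d/dt de v(t), encontramos a(t) = 100·t^3 + 36·t^2 + 30·t + 2. De la ecuación de la aceleración a(t) = 100·t^3 + 36·t^2 + 30·t + 2, sustituimos t = 2 para obtener a = 1006.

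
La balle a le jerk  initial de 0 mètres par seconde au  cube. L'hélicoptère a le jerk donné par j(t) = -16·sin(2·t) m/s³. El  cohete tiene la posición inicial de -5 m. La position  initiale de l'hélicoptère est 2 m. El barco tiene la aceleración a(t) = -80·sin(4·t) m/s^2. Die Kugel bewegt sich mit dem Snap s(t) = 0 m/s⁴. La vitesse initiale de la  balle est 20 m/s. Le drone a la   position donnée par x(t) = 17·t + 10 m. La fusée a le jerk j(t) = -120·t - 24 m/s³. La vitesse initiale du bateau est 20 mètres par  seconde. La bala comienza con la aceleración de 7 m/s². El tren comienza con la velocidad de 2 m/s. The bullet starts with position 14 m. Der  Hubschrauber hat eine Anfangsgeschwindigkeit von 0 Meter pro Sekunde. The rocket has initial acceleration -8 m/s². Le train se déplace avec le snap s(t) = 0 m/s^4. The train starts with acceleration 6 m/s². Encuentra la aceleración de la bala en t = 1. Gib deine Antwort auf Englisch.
Starting from snap s(t) = 0, we take 2 antiderivatives. The antiderivative of snap, with j(0) = 0, gives jerk: j(t) = 0. The antiderivative of jerk is acceleration. Using a(0) = 7, we get a(t) = 7. Using a(t) = 7 and substituting t = 1, we find a = 7.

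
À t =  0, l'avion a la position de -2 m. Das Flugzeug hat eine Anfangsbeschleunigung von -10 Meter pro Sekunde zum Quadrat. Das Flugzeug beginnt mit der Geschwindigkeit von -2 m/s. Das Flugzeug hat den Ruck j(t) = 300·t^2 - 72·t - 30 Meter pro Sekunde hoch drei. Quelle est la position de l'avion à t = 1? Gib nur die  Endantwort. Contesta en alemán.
Bei t = 1, x = -12.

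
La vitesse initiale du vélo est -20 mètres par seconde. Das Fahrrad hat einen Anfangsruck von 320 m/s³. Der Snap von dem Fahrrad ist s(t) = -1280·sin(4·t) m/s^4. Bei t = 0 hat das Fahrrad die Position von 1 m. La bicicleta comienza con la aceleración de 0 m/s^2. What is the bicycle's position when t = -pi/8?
To solve this, we need to take 4 integrals of our snap equation s(t) = -1280·sin(4·t). The integral of snap is jerk. Using j(0) = 320, we get j(t) = 320·cos(4·t). The integral of jerk, with a(0) = 0, gives acceleration: a(t) = 80·sin(4·t). Integrating acceleration and using the initial condition v(0) = -20, we get v(t) = -20·cos(4·t). Finding the antiderivative of v(t) and using x(0) = 1: x(t) = 1 - 5·sin(4·t). We have position x(t) = 1 - 5·sin(4·t). Substituting t = -pi/8: x(-pi/8) = 6.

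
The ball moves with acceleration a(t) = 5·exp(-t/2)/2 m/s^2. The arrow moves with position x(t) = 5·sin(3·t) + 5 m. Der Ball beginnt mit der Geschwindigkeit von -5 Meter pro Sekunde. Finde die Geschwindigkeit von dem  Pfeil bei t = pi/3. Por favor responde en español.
Para resolver esto, necesitamos tomar 1 derivada de nuestra ecuación de la posición x(t) = 5·sin(3·t) + 5. Derivando la posición, obtenemos la velocidad: v(t) = 15·cos(3·t). Tenemos la velocidad v(t) = 15·cos(3·t). Sustituyendo t = pi/3: v(pi/3) = -15.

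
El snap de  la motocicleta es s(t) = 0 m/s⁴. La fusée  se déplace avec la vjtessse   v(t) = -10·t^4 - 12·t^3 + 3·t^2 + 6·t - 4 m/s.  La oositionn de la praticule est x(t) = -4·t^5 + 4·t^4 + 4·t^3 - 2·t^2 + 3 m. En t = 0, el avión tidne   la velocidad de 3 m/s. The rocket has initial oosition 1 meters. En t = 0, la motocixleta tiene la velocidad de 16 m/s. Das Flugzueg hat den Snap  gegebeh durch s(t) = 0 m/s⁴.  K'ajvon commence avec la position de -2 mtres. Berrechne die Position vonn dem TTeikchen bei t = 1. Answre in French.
En utilisant x(t) = -4·t^5 + 4·t^4 + 4·t^3 - 2·t^2 + 3 et en substituant t = 1, nous trouvons x = 5.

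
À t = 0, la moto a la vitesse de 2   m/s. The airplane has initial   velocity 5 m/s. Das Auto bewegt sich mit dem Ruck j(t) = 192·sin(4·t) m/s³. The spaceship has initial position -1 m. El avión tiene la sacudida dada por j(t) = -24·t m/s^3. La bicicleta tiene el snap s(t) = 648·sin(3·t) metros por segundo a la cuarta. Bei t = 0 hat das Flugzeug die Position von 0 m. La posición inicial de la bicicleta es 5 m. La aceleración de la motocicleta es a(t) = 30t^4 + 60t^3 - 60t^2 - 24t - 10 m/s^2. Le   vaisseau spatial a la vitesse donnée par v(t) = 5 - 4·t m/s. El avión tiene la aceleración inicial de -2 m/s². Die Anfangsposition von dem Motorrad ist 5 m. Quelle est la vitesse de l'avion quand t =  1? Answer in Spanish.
Debemos encontrar la integral de nuestra ecuación de la sacudida j(t) = -24·t 2 veces. Tomando ∫j(t)dt y aplicando a(0) = -2, encontramos a(t) = -12·t^2 - 2. Integrando la aceleración y usando la condición inicial v(0) = 5, obtenemos v(t) = -4·t^3 - 2·t + 5. De la ecuación de la velocidad v(t) = -4·t^3 - 2·t + 5, sustituimos t = 1 para obtener v = -1.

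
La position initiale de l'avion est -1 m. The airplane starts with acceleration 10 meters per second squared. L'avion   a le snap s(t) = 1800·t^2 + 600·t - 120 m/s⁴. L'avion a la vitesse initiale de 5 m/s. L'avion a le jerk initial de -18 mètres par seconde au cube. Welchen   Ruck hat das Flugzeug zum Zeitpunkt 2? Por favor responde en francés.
Pour résoudre ceci, nous devons prendre 1 primitive de notre équation du snap s(t) = 1800·t^2 + 600·t - 120. L'intégrale du snap est le jerk. En utilisant j(0) = -18, nous obtenons j(t) = 600·t^3 + 300·t^2 - 120·t - 18. Nous avons le jerk j(t) = 600·t^3 + 300·t^2 - 120·t - 18. En substituant t = 2: j(2) = 5742.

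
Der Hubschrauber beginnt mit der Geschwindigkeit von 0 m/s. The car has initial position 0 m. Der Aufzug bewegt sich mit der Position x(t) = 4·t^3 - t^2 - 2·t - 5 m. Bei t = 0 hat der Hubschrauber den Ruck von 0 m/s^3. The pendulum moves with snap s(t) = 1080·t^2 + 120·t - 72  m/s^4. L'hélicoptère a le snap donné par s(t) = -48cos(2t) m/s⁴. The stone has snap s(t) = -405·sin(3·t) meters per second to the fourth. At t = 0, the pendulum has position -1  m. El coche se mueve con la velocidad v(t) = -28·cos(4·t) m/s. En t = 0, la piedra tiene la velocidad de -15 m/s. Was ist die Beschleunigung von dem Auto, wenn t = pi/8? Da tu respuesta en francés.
En partant de la vitesse v(t) = -28·cos(4·t), nous prenons 1 dérivée. La dérivée de la vitesse donne l'accélération: a(t) = 112·sin(4·t). De l'équation de l'accélération a(t) = 112·sin(4·t), nous substituons t = pi/8 pour obtenir a = 112.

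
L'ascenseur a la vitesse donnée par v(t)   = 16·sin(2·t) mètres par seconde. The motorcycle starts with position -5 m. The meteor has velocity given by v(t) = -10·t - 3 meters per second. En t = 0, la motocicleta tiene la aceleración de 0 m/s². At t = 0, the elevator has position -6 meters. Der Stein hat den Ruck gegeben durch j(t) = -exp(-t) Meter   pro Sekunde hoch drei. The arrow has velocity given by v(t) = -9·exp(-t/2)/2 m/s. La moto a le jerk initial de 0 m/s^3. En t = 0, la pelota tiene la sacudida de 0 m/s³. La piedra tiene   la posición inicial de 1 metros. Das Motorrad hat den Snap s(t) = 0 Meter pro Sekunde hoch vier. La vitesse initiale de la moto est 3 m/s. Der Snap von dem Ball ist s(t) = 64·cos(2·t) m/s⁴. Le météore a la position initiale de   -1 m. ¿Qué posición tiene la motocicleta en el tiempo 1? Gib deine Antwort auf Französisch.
Nous devons trouver l'intégrale de notre équation du snap s(t) = 0 4 fois. En prenant ∫s(t)dt et en appliquant j(0) = 0, nous trouvons j(t) = 0. En intégrant le jerk et en utilisant la condition initiale a(0) = 0, nous obtenons a(t) = 0. La primitive de l'accélération est la vitesse. En utilisant v(0) = 3, nous obtenons v(t) = 3. En intégrant la vitesse et en utilisant la condition initiale x(0) = -5, nous obtenons x(t) = 3·t - 5. De l'équation de la position x(t) = 3·t - 5, nous substituons t = 1 pour obtenir x = -2.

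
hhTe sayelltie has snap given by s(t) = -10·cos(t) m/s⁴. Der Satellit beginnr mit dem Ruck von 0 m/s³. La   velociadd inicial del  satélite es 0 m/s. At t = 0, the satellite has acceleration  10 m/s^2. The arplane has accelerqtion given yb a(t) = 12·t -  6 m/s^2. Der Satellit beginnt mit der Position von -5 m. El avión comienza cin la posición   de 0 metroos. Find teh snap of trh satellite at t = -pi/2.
Using s(t) = -10·cos(t) and substituting t = -pi/2, we find s = 0.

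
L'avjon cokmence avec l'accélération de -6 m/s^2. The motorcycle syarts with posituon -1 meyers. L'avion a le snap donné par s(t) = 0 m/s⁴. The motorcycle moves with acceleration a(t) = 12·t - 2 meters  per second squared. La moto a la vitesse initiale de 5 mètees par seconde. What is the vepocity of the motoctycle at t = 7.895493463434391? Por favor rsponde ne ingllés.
We need to integrate our acceleration equation a(t) = 12·t - 2 1 time. Taking ∫a(t)dt and applying v(0) = 5, we find v(t) = 6·t^2 - 2·t + 5. Using v(t) = 6·t^2 - 2·t + 5 and substituting t = 7.895493463434391, we find v = 363.241915259942.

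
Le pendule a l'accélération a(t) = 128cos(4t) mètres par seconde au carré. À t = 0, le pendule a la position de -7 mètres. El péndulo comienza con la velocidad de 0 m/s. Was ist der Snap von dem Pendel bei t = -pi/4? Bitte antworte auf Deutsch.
Um dies zu lösen, müssen wir 2 Ableitungen unserer Gleichung für die Beschleunigung a(t) = 128·cos(4·t) nehmen. Die Ableitung von der Beschleunigung ergibt den Ruck: j(t) = -512·sin(4·t). Mit d/dt von j(t) finden wir s(t) = -2048·cos(4·t). Wir haben den Snap s(t) = -2048·cos(4·t). Durch Einsetzen von t = -pi/4: s(-pi/4) = 2048.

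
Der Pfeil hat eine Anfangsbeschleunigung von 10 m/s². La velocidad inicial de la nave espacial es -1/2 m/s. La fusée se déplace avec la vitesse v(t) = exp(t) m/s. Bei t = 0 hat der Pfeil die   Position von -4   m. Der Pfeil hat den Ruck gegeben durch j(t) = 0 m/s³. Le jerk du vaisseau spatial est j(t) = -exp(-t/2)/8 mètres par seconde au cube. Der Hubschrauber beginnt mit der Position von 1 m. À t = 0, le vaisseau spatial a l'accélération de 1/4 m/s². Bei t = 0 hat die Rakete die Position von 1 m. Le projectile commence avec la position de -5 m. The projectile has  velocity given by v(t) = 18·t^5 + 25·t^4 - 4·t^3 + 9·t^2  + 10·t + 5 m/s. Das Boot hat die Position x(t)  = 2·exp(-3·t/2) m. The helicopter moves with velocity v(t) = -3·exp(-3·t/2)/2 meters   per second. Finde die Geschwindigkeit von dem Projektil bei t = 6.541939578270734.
Mit v(t) = 18·t^5 + 25·t^4 - 4·t^3 + 9·t^2 + 10·t + 5 und Einsetzen von t = 6.541939578270734, finden wir v = 260802.867404109.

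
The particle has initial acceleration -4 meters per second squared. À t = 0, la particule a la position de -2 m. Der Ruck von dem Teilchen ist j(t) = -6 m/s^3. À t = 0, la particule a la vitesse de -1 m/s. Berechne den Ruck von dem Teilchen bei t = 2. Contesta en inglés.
From the given jerk equation j(t) = -6, we substitute t = 2 to get j = -6.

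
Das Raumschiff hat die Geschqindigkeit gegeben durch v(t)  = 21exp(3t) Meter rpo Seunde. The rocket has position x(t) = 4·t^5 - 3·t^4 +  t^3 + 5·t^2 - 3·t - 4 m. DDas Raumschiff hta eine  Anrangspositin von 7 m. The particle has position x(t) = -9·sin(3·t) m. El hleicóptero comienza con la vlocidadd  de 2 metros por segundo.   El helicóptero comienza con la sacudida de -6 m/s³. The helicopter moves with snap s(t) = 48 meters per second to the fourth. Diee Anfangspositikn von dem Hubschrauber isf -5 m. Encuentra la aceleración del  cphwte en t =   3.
Debemos derivar nuestra ecuación de la posición x(t) = 4·t^5 - 3·t^4 + t^3 + 5·t^2 - 3·t - 4 2 veces. La derivada de la posición da la velocidad: v(t) = 20·t^4 - 12·t^3 + 3·t^2 + 10·t - 3. Tomando d/dt de v(t), encontramos a(t) = 80·t^3 - 36·t^2 + 6·t + 10. Tenemos la aceleración a(t) = 80·t^3 - 36·t^2 + 6·t + 10. Sustituyendo t = 3: a(3) = 1864.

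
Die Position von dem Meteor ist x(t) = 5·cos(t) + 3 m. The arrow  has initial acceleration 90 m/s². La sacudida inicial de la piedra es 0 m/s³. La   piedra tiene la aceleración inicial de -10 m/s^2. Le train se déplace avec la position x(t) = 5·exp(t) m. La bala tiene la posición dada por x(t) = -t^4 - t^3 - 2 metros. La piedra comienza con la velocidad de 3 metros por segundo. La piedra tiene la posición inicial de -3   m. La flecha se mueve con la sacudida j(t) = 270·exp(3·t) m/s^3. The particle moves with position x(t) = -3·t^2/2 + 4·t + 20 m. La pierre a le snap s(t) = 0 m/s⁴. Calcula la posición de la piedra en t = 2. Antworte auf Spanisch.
Debemos encontrar la integral de nuestra ecuación del snap s(t) = 0 4 veces. Integrando el snap y usando la condición inicial j(0) = 0, obtenemos j(t) = 0. La integral de la sacudida, con a(0) = -10, da la aceleración: a(t) = -10. La antiderivada de la aceleración, con v(0) = 3, da la velocidad: v(t) = 3 - 10·t. La integral de la velocidad es la posición. Usando x(0) = -3, obtenemos x(t) = -5·t^2 + 3·t - 3. Usando x(t) = -5·t^2 + 3·t - 3 y sustituyendo t = 2, encontramos x = -17.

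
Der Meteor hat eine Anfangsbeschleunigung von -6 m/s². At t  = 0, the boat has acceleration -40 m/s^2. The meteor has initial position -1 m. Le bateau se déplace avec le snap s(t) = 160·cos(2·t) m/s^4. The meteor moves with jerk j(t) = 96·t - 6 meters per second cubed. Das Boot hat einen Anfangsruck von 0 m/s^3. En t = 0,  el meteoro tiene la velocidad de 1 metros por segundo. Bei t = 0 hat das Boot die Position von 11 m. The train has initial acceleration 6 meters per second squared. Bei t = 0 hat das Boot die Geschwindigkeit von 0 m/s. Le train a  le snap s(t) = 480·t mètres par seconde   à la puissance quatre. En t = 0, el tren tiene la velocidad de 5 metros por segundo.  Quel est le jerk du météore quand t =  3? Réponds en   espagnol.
De la ecuación de la sacudida j(t) = 96·t - 6, sustituimos t = 3 para obtener j = 282.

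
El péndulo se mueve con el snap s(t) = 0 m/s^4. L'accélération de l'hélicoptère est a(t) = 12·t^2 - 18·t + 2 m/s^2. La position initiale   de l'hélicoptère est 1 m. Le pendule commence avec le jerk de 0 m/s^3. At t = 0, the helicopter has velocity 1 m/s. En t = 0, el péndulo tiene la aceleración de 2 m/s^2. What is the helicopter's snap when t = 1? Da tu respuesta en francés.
Nous devons dériver notre équation de l'accélération a(t) = 12·t^2 - 18·t + 2 2 fois. La dérivée de l'accélération donne le jerk: j(t) = 24·t - 18. En dérivant le jerk, nous obtenons le snap: s(t) = 24. Nous avons le snap s(t) = 24. En substituant t = 1: s(1) = 24.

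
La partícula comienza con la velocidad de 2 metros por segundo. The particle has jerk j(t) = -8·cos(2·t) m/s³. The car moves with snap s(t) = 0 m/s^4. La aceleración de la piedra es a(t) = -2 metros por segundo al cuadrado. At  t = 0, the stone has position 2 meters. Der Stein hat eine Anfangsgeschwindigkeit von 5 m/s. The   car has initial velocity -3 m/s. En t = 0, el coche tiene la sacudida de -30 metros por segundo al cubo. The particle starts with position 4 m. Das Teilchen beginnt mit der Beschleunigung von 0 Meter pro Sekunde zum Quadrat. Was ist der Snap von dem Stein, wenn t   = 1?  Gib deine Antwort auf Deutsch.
Ausgehend von der Beschleunigung a(t) = -2, nehmen wir 2 Ableitungen. Durch Ableiten von der Beschleunigung erhalten wir den Ruck: j(t) = 0. Die Ableitung von dem Ruck ergibt den Snap: s(t) = 0. Mit s(t) = 0 und Einsetzen von t = 1, finden wir s = 0.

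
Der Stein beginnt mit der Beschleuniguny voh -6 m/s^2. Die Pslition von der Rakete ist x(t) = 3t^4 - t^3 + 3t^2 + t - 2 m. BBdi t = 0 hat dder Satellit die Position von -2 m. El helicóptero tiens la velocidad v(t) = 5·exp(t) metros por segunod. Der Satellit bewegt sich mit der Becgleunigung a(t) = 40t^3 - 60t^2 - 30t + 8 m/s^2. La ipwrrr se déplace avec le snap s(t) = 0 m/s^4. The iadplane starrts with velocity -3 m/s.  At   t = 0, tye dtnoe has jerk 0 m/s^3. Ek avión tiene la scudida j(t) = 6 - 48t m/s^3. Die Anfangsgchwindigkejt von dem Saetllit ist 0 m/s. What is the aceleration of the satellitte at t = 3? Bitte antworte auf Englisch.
Using a(t) = 40·t^3 - 60·t^2 - 30·t + 8 and substituting t = 3, we find a = 458.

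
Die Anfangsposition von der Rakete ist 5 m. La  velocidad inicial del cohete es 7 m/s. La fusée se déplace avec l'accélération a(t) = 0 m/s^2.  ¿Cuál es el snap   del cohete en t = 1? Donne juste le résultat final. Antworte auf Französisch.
La réponse est 0.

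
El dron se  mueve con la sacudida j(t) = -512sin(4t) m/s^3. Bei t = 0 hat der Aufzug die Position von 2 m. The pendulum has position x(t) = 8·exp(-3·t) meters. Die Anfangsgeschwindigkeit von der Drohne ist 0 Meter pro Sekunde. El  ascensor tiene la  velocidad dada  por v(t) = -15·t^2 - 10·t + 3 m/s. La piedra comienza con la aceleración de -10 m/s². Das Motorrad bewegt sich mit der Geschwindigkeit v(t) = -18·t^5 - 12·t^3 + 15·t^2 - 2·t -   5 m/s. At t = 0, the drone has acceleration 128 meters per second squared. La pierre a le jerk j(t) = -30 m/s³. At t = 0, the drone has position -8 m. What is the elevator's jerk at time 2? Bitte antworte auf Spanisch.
Debemos derivar nuestra ecuación de la velocidad v(t) = -15·t^2 - 10·t + 3 2 veces. Tomando d/dt de v(t), encontramos a(t) = -30·t - 10. La derivada de la aceleración da la sacudida: j(t) = -30. De la ecuación de la sacudida j(t) = -30, sustituimos t = 2 para obtener j = -30.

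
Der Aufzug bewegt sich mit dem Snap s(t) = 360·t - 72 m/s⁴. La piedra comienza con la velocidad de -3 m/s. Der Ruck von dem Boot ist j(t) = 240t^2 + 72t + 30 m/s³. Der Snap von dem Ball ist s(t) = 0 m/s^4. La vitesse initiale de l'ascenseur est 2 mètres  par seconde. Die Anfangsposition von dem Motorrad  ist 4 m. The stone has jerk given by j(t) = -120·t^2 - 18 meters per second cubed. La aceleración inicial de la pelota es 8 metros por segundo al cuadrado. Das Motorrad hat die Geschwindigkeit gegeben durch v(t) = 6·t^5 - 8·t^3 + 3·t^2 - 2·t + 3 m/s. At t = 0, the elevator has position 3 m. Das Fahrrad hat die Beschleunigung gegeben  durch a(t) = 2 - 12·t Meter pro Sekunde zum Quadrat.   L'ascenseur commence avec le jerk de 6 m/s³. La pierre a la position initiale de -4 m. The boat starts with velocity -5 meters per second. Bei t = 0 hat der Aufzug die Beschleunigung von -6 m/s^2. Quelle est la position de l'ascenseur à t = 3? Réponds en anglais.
To solve this, we need to take 4 integrals of our snap equation s(t) = 360·t - 72. Integrating snap and using the initial condition j(0) = 6, we get j(t) = 180·t^2 - 72·t + 6. Taking ∫j(t)dt and applying a(0) = -6, we find a(t) = 60·t^3 - 36·t^2 + 6·t - 6. The integral of acceleration is velocity. Using v(0) = 2, we get v(t) = 15·t^4 - 12·t^3 + 3·t^2 - 6·t + 2. Integrating velocity and using the initial condition x(0) = 3, we get x(t) = 3·t^5 - 3·t^4 + t^3 - 3·t^2 + 2·t + 3. From the given position equation x(t) = 3·t^5 - 3·t^4 + t^3 - 3·t^2 + 2·t + 3, we substitute t = 3 to get x = 495.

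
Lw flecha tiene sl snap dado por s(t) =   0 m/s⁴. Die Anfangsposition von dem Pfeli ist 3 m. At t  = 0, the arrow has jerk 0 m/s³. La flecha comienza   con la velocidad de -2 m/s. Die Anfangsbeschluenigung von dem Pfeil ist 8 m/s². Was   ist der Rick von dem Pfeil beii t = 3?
Um dies zu lösen, müssen wir 1 Stammfunktion unserer Gleichung für den Snap s(t) = 0 finden. Durch Integration von dem Snap und Verwendung der Anfangsbedingung j(0) = 0, erhalten wir j(t) = 0. Mit j(t) = 0 und Einsetzen von t = 3, finden wir j = 0.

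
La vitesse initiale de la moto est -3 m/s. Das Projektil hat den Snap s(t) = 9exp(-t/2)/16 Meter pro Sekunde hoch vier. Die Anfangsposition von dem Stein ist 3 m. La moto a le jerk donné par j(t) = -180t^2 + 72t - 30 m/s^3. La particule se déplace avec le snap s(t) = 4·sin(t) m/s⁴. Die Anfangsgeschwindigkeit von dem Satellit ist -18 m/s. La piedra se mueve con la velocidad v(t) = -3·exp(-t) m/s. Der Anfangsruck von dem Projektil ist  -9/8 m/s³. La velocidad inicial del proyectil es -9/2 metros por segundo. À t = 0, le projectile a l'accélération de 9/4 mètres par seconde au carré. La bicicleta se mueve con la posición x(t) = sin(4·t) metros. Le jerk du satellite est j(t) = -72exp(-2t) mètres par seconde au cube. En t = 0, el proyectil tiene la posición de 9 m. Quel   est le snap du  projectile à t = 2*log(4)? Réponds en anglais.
We have snap s(t) = 9·exp(-t/2)/16. Substituting t = 2*log(4): s(2*log(4)) = 9/64.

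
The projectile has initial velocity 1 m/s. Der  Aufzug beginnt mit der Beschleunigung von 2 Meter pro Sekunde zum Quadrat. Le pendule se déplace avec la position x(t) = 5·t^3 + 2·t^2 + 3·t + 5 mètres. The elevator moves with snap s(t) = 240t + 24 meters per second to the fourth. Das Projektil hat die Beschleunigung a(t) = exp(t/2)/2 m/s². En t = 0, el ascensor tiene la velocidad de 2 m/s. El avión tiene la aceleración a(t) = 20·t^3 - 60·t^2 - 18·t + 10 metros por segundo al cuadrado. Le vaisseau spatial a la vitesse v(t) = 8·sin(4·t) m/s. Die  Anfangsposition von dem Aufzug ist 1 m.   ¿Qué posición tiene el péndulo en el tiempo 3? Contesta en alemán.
Mit x(t) = 5·t^3 + 2·t^2 + 3·t + 5 und Einsetzen von t = 3, finden wir x = 167.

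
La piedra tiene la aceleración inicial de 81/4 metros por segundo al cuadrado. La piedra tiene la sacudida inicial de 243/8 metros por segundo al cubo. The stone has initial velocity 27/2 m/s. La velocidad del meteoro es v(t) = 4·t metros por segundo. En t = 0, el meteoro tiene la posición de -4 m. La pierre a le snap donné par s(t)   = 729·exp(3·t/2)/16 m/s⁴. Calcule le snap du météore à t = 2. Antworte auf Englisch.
Starting from velocity v(t) = 4·t, we take 3 derivatives. The derivative of velocity gives acceleration: a(t) = 4. Differentiating acceleration, we get jerk: j(t) = 0. The derivative of jerk gives snap: s(t) = 0. Using s(t) = 0 and substituting t = 2, we find s = 0.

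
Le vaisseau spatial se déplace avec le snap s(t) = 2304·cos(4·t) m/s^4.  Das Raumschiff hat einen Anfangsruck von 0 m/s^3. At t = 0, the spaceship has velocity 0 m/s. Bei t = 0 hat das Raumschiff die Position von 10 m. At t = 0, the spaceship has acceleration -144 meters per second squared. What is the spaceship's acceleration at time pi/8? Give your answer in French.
En partant du snap s(t) = 2304·cos(4·t), nous prenons 2 intégrales. L'intégrale du snap est le jerk. En utilisant j(0) = 0, nous obtenons j(t) = 576·sin(4·t). L'intégrale du jerk, avec a(0) = -144, donne l'accélération: a(t) = -144·cos(4·t). Nous avons l'accélération a(t) = -144·cos(4·t). En substituant t = pi/8: a(pi/8) = 0.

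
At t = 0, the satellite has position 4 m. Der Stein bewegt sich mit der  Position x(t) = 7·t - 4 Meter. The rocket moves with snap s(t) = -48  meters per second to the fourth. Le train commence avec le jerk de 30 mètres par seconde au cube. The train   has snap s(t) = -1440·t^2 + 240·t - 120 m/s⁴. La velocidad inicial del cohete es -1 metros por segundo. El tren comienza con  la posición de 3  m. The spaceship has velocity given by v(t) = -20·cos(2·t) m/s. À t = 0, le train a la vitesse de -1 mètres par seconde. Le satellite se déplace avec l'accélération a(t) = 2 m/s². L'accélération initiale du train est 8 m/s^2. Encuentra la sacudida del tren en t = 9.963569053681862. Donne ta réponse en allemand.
Wir müssen unsere Gleichung für den Snap s(t) = -1440·t^2 + 240·t - 120 1-mal integrieren. Mit ∫s(t)dt und Anwendung von j(0) = 30, finden wir j(t) = -480·t^3 + 120·t^2 - 120·t + 30. Aus der Gleichung für den Ruck j(t) = -480·t^3 + 120·t^2 - 120·t + 30, setzen wir t = 9.963569053681862 ein und erhalten j = -464025.935692771.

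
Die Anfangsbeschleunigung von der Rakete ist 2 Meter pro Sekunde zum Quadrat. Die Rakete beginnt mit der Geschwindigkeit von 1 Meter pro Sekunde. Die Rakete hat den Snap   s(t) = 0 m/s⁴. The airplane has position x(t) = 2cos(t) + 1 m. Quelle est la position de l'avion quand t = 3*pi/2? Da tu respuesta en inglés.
Using x(t) = 2·cos(t) + 1 and substituting t = 3*pi/2, we find x = 1.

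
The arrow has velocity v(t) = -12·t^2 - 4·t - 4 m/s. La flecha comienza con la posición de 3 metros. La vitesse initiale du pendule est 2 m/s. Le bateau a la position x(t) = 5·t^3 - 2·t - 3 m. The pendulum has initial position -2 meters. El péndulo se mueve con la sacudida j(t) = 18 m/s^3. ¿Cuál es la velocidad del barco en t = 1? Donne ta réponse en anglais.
Starting from position x(t) = 5·t^3 - 2·t - 3, we take 1 derivative. Taking d/dt of x(t), we find v(t) = 15·t^2 - 2. From the given velocity equation v(t) = 15·t^2 - 2, we substitute t = 1 to get v = 13.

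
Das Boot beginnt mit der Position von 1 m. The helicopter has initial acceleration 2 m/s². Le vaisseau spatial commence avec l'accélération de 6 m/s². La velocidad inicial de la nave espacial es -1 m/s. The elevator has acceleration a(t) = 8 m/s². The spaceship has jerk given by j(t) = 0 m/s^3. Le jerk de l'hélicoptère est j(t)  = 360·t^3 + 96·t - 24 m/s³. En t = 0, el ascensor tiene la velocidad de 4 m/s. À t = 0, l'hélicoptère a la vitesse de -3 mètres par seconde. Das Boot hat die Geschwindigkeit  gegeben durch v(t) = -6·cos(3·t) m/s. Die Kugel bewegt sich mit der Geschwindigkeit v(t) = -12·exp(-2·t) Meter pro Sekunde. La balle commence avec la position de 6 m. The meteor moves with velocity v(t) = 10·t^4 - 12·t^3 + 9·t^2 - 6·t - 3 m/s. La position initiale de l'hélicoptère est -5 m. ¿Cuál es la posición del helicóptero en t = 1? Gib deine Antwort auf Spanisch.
Partiendo de la sacudida j(t) = 360·t^3 + 96·t - 24, tomamos 3 integrales. Integrando la sacudida y usando la condición inicial a(0) = 2, obtenemos a(t) = 90·t^4 + 48·t^2 - 24·t + 2. Integrando la aceleración y usando la condición inicial v(0) = -3, obtenemos v(t) = 18·t^5 + 16·t^3 - 12·t^2 + 2·t - 3. Tomando ∫v(t)dt y aplicando x(0) = -5, encontramos x(t) = 3·t^6 + 4·t^4 - 4·t^3 + t^2 - 3·t - 5. Tenemos la posición x(t) = 3·t^6 + 4·t^4 - 4·t^3 + t^2 - 3·t - 5. Sustituyendo t = 1: x(1) = -4.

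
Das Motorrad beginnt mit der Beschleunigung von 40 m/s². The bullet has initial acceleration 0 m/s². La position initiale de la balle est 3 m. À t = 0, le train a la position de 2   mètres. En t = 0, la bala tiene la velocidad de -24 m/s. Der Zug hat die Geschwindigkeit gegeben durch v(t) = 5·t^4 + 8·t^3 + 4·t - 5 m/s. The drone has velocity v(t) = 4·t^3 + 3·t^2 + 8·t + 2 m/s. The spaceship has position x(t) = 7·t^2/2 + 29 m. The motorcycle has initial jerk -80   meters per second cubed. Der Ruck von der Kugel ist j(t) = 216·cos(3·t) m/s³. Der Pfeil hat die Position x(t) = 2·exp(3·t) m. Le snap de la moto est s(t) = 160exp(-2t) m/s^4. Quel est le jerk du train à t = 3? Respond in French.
En partant de la vitesse v(t) = 5·t^4 + 8·t^3 + 4·t - 5, nous prenons 2 dérivées. En prenant d/dt de v(t), nous trouvons a(t) = 20·t^3 + 24·t^2 + 4. La dérivée de l'accélération donne le jerk: j(t) = 60·t^2 + 48·t. En utilisant j(t) = 60·t^2 + 48·t et en substituant t = 3, nous trouvons j = 684.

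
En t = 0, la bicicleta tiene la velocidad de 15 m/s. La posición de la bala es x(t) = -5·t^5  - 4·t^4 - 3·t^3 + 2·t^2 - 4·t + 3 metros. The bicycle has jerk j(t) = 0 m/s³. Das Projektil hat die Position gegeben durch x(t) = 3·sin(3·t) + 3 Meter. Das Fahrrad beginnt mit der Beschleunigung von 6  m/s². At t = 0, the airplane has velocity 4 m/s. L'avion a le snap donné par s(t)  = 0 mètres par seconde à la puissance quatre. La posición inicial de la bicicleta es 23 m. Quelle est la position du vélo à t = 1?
Pour résoudre ceci, nous devons prendre 3 primitives de notre équation du jerk j(t) = 0. En intégrant le jerk et en utilisant la condition initiale a(0) = 6, nous obtenons a(t) = 6. L'intégrale de l'accélération est la vitesse. En utilisant v(0) = 15, nous obtenons v(t) = 6·t + 15. La primitive de la vitesse, avec x(0) = 23, donne la position: x(t) = 3·t^2 + 15·t + 23. En utilisant x(t) = 3·t^2 + 15·t + 23 et en substituant t = 1, nous trouvons x = 41.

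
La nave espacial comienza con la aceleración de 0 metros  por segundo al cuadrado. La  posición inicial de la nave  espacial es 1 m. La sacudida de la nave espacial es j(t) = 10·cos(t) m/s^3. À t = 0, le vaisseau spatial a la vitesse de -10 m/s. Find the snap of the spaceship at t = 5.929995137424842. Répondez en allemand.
Wir müssen unsere Gleichung für den Ruck j(t) = 10·cos(t) 1-mal ableiten. Die Ableitung von dem Ruck ergibt den Snap: s(t) = -10·sin(t). Wir haben den Snap s(t) = -10·sin(t). Durch Einsetzen von t = 5.929995137424842: s(5.929995137424842) = 3.45892815923919.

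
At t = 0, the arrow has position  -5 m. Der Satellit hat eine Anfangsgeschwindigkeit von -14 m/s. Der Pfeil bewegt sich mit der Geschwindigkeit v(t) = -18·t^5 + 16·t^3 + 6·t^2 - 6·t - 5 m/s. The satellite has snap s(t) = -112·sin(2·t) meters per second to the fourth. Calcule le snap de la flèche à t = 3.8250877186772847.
Nous devons dériver notre équation de la vitesse v(t) = -18·t^5 + 16·t^3 + 6·t^2 - 6·t - 5 3 fois. En prenant d/dt de v(t), nous trouvons a(t) = -90·t^4 + 48·t^2 + 12·t - 6. En dérivant l'accélération, nous obtenons le jerk: j(t) = -360·t^3 + 96·t + 12. La dérivée du jerk donne le snap: s(t) = 96 - 1080·t^2. Nous avons le snap s(t) = 96 - 1080·t^2. En substituant t = 3.8250877186772847: s(3.8250877186772847) = -15705.7997400219.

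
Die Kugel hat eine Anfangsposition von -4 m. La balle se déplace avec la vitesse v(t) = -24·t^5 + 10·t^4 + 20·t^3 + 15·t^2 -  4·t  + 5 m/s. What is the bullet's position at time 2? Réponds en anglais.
To find the answer, we compute 1 antiderivative of v(t) = -24·t^5 + 10·t^4 + 20·t^3 + 15·t^2 - 4·t + 5. The antiderivative of velocity, with x(0) = -4, gives position: x(t) = -4·t^6 + 2·t^5 + 5·t^4 + 5·t^3 - 2·t^2 + 5·t - 4. From the given position equation x(t) = -4·t^6 + 2·t^5 + 5·t^4 + 5·t^3 - 2·t^2 + 5·t - 4, we substitute t = 2 to get x = -74.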